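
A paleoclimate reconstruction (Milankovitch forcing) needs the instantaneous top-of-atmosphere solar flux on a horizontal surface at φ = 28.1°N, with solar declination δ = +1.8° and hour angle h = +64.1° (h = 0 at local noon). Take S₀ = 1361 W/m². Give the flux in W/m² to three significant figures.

cos θ_z = sin φ sin δ + cos φ cos δ cos h = 0.014795 + 0.385124 = 0.399919.
Flux = S₀ · cos θ_z = 1361 × 0.399919 = 544.3 W/m².

544 W/m²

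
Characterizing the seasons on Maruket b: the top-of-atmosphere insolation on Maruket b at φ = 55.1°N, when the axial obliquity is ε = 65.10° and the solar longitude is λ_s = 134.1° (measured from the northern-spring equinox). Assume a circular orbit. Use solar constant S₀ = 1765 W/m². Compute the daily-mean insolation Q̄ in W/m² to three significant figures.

Q̄ ≈ 943 W/m²

Solar declination: sin δ = sin ε · sin λ_s = sin 65.10° × sin 134.1° = 0.65137, so δ = +40.645°.
cos H₀ = −tan(+55.1°) tan(+40.645°) = -1.2306 ≤ −1 ⇒ polar day, H₀ = π.
Bracket: H₀ sin φ sin δ + cos φ cos δ sin H₀ = 3.1416×0.82015×0.65137 + 0.57215×0.75876×0.00000 = 1.678309 + 0.000000 = 1.678309.
Q̄ = (S₀/π) × [bracket] = (1765/π) × 1.678309 = 942.9 W/m².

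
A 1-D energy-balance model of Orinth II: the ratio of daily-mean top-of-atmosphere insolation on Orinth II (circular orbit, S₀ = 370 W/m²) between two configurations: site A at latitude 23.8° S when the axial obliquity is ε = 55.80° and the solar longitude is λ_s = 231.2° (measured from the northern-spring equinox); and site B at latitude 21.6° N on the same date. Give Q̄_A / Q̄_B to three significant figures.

— Configuration A (φ=-23.8°):
Solar declination: sin δ = sin ε · sin λ_s = sin 55.80° × sin 231.2° = -0.64458, so δ = -40.134°.
cos H₀ = −tan(-23.8°) tan(-40.134°) = -0.3718, H₀ = 1.9518 rad.
Bracket: H₀ sin φ sin δ + cos φ cos δ sin H₀ = 1.9518×-0.40355×-0.64458 + 0.91496×0.76454×0.92829 = 0.507703 + 0.649361 = 1.157064.
Q̄ = (S₀/π) × [bracket] = (370/π) × 1.157064 = 136.27 W/m².
— Configuration B (φ=+21.6°):
cos H₀ = −tan(+21.6°) tan(-40.134°) = 0.3338, H₀ = 1.2305 rad.
Bracket: H₀ sin φ sin δ + cos φ cos δ sin H₀ = 1.2305×0.36812×-0.64458 + 0.92978×0.76454×0.94264 = -0.291976 + 0.670079 = 0.378103.
Q̄ = (S₀/π) × [bracket] = (370/π) × 0.378103 = 44.531 W/m².
Ratio Q̄_A / Q̄_B = 136.27 / 44.531 = 3.060.

Q̄_A / Q̄_B ≈ 3.06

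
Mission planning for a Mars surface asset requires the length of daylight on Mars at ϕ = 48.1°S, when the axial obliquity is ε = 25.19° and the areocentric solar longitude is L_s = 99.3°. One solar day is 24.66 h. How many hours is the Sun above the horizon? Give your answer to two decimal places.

8.08 h

sin δ = sin 25.19° × sin 99.3° = 0.42003, so δ = +24.836°.
cos h₀ = −tan ϕ · tan δ = −tan(-48.1°) × tan(+24.836°) = 0.5158, so h₀ = 1.0288 rad = 58.95°.
Daylight = 2h₀/(2π) × 24.66 h = (1.0288/π) × 24.66 = 8.08 h.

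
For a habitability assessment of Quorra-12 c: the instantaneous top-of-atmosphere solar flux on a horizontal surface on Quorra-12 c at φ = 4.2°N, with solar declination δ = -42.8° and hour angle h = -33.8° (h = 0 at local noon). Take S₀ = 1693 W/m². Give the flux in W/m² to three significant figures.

cos θ_z = sin φ sin δ + cos φ cos δ cos h = -0.049761 + 0.608081 = 0.558320.
Flux = S₀ · cos θ_z = 1693 × 0.558320 = 945.2 W/m².

945 W/m²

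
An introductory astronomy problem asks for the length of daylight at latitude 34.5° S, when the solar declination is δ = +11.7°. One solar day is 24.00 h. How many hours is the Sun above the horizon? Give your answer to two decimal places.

10.91 h

cos H₀ = −tan φ · tan δ = −tan(-34.5°) × tan(+11.700°) = 0.1423, so H₀ = 1.4280 rad = 81.82°.
Daylight = 2H₀/(2π) × 24.00 h = (1.4280/π) × 24.00 = 10.91 h.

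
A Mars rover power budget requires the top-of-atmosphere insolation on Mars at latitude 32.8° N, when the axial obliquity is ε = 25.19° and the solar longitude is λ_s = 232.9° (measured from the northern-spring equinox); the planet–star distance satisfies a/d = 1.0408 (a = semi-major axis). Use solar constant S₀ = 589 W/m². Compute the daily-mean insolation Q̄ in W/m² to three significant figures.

Q̄ ≈ 106 W/m²

Solar declination: sin δ = sin ε · sin λ_s = sin 25.19° × sin 232.9° = -0.33947, so δ = -19.845°.
cos H₀ = −tan(+32.8°) tan(-19.845°) = 0.2326, H₀ = 1.3361 rad.
Bracket: H₀ sin φ sin δ + cos φ cos δ sin H₀ = 1.3361×0.54171×-0.33947 + 0.84057×0.94062×0.97258 = -0.245701 + 0.768977 = 0.523276.
Inverse-square distance factor (a/d)² = 1.0408² = 1.083265.
Q̄ = (S₀/π) × 1.083265 × [bracket] = (589/π) × 1.083265 × 0.523276 = 106.3 W/m².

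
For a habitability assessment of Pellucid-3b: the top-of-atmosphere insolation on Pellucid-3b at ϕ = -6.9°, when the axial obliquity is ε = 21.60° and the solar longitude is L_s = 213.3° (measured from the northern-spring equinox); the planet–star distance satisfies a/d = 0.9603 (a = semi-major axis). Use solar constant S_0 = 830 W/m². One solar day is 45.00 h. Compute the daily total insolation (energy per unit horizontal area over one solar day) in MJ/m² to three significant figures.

Solar declination: sin δ = sin ε · sin L_s = sin 21.60° × sin 213.3° = -0.20211, so δ = -11.660°.
cos h₀ = −tan(-6.9°) tan(-11.660°) = -0.0250, h₀ = 1.5958 rad.
Bracket: h₀ sin ϕ sin δ + cos ϕ cos δ sin h₀ = 1.5958×-0.12014×-0.20211 + 0.99276×0.97936×0.99969 = 0.038748 + 0.971968 = 1.010716.
Inverse-square distance factor (a/d)² = 0.9603² = 0.922176.
Q̄ = (S_0/π) × 0.922176 × [bracket] = (830/π) × 0.922176 × 1.010716 = 246.25 W/m².
Daily total = Q̄ × 45.00 h × 3600 s/h = 246.25 × 45.00 × 3600 / 10⁶ = 39.89 MJ/m².

39.9 MJ/m²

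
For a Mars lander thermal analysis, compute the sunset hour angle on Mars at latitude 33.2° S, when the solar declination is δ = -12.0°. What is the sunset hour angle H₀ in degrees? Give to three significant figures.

cos H₀ = −tan φ · tan δ = −tan(-33.2°) × tan(-12.000°) = -0.1391, so H₀ = 1.7103 rad = 98.00°.

H₀ = 98.0°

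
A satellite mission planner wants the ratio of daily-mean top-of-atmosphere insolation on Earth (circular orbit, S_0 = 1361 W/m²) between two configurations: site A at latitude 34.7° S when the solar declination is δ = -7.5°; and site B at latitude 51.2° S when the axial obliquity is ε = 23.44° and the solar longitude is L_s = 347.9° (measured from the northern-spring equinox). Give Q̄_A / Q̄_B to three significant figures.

Q̄_A / Q̄_B ≈ 1.28

— Configuration A (ϕ=-34.7°):
cos h₀ = −tan(-34.7°) tan(-7.500°) = -0.0912, h₀ = 1.6621 rad.
Bracket: h₀ sin ϕ sin δ + cos ϕ cos δ sin h₀ = 1.6621×-0.56928×-0.13053 + 0.82214×0.99144×0.99584 = 0.123508 + 0.811712 = 0.935220.
Q̄ = (S_0/π) × [bracket] = (1361/π) × 0.935220 = 405.16 W/m².
— Configuration B (ϕ=-51.2°):
Solar declination: sin δ = sin ε · sin L_s = sin 23.44° × sin 347.9° = -0.08338, so δ = -4.783°.
cos h₀ = −tan(-51.2°) tan(-4.783°) = -0.1041, h₀ = 1.6751 rad.
Bracket: h₀ sin ϕ sin δ + cos ϕ cos δ sin h₀ = 1.6751×-0.77934×-0.08338 + 0.62660×0.99652×0.99457 = 0.108850 + 0.621029 = 0.729879.
Q̄ = (S_0/π) × [bracket] = (1361/π) × 0.729879 = 316.20 W/m².
Ratio Q̄_A / Q̄_B = 405.16 / 316.20 = 1.281.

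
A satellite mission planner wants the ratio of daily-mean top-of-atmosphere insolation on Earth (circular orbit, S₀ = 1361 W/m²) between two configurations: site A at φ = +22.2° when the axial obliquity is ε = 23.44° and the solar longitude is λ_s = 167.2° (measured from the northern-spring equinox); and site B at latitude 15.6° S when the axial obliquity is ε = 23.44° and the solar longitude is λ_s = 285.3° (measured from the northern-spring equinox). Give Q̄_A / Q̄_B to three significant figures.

— Configuration A (φ=+22.2°):
Solar declination: sin δ = sin ε · sin λ_s = sin 23.44° × sin 167.2° = 0.08813, so δ = +5.056°.
cos H₀ = −tan(+22.2°) tan(+5.056°) = -0.0361, H₀ = 1.6069 rad.
Bracket: H₀ sin φ sin δ + cos φ cos δ sin H₀ = 1.6069×0.37784×0.08813 + 0.92587×0.99611×0.99935 = 0.053508 + 0.921669 = 0.975177.
Q̄ = (S₀/π) × [bracket] = (1361/π) × 0.975177 = 422.47 W/m².
— Configuration B (φ=-15.6°):
Solar declination: sin δ = sin ε · sin λ_s = sin 23.44° × sin 285.3° = -0.38369, so δ = -22.562°.
cos H₀ = −tan(-15.6°) tan(-22.562°) = -0.1160, H₀ = 1.6871 rad.
Bracket: H₀ sin φ sin δ + cos φ cos δ sin H₀ = 1.6871×-0.26892×-0.38369 + 0.96316×0.92346×0.99325 = 0.174078 + 0.883436 = 1.057514.
Q̄ = (S₀/π) × [bracket] = (1361/π) × 1.057514 = 458.14 W/m².
Ratio Q̄_A / Q̄_B = 422.47 / 458.14 = 0.9221.

Q̄_A / Q̄_B ≈ 0.922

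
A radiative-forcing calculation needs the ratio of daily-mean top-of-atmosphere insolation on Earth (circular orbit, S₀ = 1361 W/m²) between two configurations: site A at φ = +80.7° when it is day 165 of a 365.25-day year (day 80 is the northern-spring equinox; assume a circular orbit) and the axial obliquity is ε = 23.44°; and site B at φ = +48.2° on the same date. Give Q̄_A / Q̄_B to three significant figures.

— Configuration A (φ=+80.7°):
Solar longitude: λ_s = 360° × (165 − 80)/365.25 = 83.778°.
sin δ = sin 23.44° × sin 83.778° = 0.39545, so δ = +23.294°.
cos H₀ = −tan(+80.7°) tan(+23.294°) = -2.6291 ≤ −1 ⇒ polar day, H₀ = π.
Bracket: H₀ sin φ sin δ + cos φ cos δ sin H₀ = 3.1416×0.98686×0.39545 + 0.16160×0.91849×0.00000 = 1.226021 + 0.000000 = 1.226021.
Q̄ = (S₀/π) × [bracket] = (1361/π) × 1.226021 = 531.14 W/m².
— Configuration B (φ=+48.2°):
cos H₀ = −tan(+48.2°) tan(+23.294°) = -0.4815, H₀ = 2.0732 rad.
Bracket: H₀ sin φ sin δ + cos φ cos δ sin H₀ = 2.0732×0.74548×0.39545 + 0.66653×0.91849×0.87643 = 0.611179 + 0.536551 = 1.147730.
Q̄ = (S₀/π) × [bracket] = (1361/π) × 1.147730 = 497.22 W/m².
Ratio Q̄_A / Q̄_B = 531.14 / 497.22 = 1.068.

Q̄_A / Q̄_B ≈ 1.07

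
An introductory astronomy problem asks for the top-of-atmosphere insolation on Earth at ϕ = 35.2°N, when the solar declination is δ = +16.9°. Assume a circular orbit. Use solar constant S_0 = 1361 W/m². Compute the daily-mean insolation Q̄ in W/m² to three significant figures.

cos h₀ = −tan(+35.2°) tan(+16.900°) = -0.2143, h₀ = 1.7868 rad.
Bracket: h₀ sin ϕ sin δ + cos ϕ cos δ sin h₀ = 1.7868×0.57643×0.29070 + 0.81714×0.95681×0.97676 = 0.299411 + 0.763678 = 1.063089.
Q̄ = (S_0/π) × [bracket] = (1361/π) × 1.063089 = 460.6 W/m².

Q̄ ≈ 461 W/m²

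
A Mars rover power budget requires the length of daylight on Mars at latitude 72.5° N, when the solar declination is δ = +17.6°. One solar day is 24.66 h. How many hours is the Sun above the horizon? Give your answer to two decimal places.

24.66 h

Sunrise equation: cos h₀ = −tan ϕ · tan δ = -1.0061 ≤ −1, so the Sun never sets (polar day) and h₀ = π.
Daylight = 2h₀/(2π) × 24.66 h = (3.1416/π) × 24.66 = 24.66 h.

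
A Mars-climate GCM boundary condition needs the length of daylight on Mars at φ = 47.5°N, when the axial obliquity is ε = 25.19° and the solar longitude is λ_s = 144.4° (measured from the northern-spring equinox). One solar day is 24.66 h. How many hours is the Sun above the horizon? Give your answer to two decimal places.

Solar declination: sin δ = sin ε · sin λ_s = sin 25.19° × sin 144.4° = 0.24776, so δ = +14.345°.
cos H₀ = −tan φ · tan δ = −tan(+47.5°) × tan(+14.345°) = -0.2791, so H₀ = 1.8536 rad = 106.21°.
Daylight = 2H₀/(2π) × 24.66 h = (1.8536/π) × 24.66 = 14.55 h.

14.55 h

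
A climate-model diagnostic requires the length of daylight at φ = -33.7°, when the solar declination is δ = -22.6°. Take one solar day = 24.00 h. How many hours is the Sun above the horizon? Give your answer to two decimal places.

14.15 h

cos H₀ = −tan φ · tan δ = −tan(-33.7°) × tan(-22.600°) = -0.2776, so H₀ = 1.8521 rad = 106.12°.
Daylight = 2H₀/(2π) × 24.00 h = (1.8521/π) × 24.00 = 14.15 h.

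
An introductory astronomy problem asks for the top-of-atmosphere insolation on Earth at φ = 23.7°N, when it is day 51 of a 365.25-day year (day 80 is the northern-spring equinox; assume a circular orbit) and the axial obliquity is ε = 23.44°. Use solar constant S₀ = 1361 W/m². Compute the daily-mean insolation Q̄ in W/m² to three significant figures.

Q̄ ≈ 339 W/m²

Solar longitude: λ_s = 360° × (51 − 80)/365.25 = -28.583°, i.e. -28.583° + 360° = 331.417°.
sin δ = sin 23.44° × sin 331.417° = -0.19032, so δ = -10.971°.
cos H₀ = −tan(+23.7°) tan(-10.971°) = 0.0851, H₀ = 1.4856 rad.
Bracket: H₀ sin φ sin δ + cos φ cos δ sin H₀ = 1.4856×0.40195×-0.19032 + 0.91566×0.98172×0.99637 = -0.113647 + 0.895659 = 0.782012.
Q̄ = (S₀/π) × [bracket] = (1361/π) × 0.782012 = 338.8 W/m².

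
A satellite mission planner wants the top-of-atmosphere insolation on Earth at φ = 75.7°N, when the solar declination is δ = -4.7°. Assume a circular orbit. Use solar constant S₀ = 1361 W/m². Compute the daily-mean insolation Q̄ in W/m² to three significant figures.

Q̄ ≈ 58.2 W/m²

cos H₀ = −tan(+75.7°) tan(-4.700°) = 0.3225, H₀ = 1.2424 rad.
Bracket: H₀ sin φ sin δ + cos φ cos δ sin H₀ = 1.2424×0.96902×-0.08194 + 0.24700×0.99664×0.94656 = -0.098648 + 0.233015 = 0.134367.
Q̄ = (S₀/π) × [bracket] = (1361/π) × 0.134367 = 58.21 W/m².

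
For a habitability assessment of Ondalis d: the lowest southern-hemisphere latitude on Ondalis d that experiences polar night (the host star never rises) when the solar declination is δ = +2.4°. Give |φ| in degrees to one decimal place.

|φ| = 87.6°

Polar night requires cos H₀ = −tan φ tan δ ≥ 1, i.e. tan φ tan δ ≤ −1.
The boundary is |tan φ| · |tan δ| = 1, so |φ| = 90° − |δ| = 90° − 2.4° = 87.6° in the southern hemisphere.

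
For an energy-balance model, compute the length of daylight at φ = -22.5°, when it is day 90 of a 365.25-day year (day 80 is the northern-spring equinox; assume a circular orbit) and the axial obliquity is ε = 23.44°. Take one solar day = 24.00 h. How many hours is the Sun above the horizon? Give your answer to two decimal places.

Solar longitude: λ_s = 360° × (90 − 80)/365.25 = 9.856°.
sin δ = sin 23.44° × sin 9.856° = 0.06809, so δ = +3.904°.
cos H₀ = −tan φ · tan δ = −tan(-22.5°) × tan(+3.904°) = 0.0283, so H₀ = 1.5425 rad = 88.38°.
Daylight = 2H₀/(2π) × 24.00 h = (1.5425/π) × 24.00 = 11.78 h.

11.78 h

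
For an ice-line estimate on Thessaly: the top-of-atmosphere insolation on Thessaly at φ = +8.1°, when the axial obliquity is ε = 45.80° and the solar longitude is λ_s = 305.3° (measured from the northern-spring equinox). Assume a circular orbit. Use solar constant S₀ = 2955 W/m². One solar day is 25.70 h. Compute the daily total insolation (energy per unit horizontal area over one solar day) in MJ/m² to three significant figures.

Solar declination: sin δ = sin ε · sin λ_s = sin 45.80° × sin 305.3° = -0.58510, so δ = -35.810°.
cos H₀ = −tan(+8.1°) tan(-35.810°) = 0.1027, H₀ = 1.4679 rad.
Bracket: H₀ sin φ sin δ + cos φ cos δ sin H₀ = 1.4679×0.14090×-0.58510 + 0.99002×0.81096×0.99471 = -0.121015 + 0.798619 = 0.677604.
Q̄ = (S₀/π) × [bracket] = (2955/π) × 0.677604 = 637.36 W/m².
Daily total = Q̄ × 25.70 h × 3600 s/h = 637.36 × 25.70 × 3600 / 10⁶ = 58.97 MJ/m².

59.0 MJ/m²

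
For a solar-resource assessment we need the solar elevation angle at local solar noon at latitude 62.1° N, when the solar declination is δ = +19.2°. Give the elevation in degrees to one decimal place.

47.1°

At local noon the hour angle is zero, so the zenith angle equals |ϕ − δ| = |+62.1° − (+19.200°)| = 42.900°.
Elevation = 90° − 42.900° = 47.1°.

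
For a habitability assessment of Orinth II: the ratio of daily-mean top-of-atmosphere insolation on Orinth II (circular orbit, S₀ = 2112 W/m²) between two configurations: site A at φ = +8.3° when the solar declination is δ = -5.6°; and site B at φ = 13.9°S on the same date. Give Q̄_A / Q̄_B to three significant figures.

Q̄_A / Q̄_B ≈ 0.960

— Configuration A (φ=+8.3°):
cos H₀ = −tan(+8.3°) tan(-5.600°) = 0.0143, H₀ = 1.5565 rad.
Bracket: H₀ sin φ sin δ + cos φ cos δ sin H₀ = 1.5565×0.14436×-0.09758 + 0.98953×0.99523×0.99990 = -0.021926 + 0.984711 = 0.962785.
Q̄ = (S₀/π) × [bracket] = (2112/π) × 0.962785 = 647.25 W/m².
— Configuration B (φ=-13.9°):
cos H₀ = −tan(-13.9°) tan(-5.600°) = -0.0243, H₀ = 1.5951 rad.
Bracket: H₀ sin φ sin δ + cos φ cos δ sin H₀ = 1.5951×-0.24023×-0.09758 + 0.97072×0.99523×0.99971 = 0.037392 + 0.965809 = 1.003201.
Q̄ = (S₀/π) × [bracket] = (2112/π) × 1.003201 = 674.42 W/m².
Ratio Q̄_A / Q̄_B = 647.25 / 674.42 = 0.9597.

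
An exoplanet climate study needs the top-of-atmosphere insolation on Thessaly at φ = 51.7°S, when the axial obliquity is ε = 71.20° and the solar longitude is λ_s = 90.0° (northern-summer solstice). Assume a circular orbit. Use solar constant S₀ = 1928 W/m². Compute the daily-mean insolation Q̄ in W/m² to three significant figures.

Q̄ ≈ 0.00 W/m²

Solar declination: sin δ = sin ε · sin λ_s = sin 71.20° × sin 90.0° = 0.94665, so δ = +71.200°.
cos H₀ = −tan(-51.7°) tan(+71.200°) = 3.7195 ≥ 1 ⇒ polar night, H₀ = 0 and Q̄ = 0.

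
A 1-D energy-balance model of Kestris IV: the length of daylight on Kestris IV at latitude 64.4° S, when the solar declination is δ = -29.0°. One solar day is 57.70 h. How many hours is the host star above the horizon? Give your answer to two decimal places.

57.70 h

Sunrise equation: cos H₀ = −tan φ · tan δ = -1.1569 ≤ −1, so the host star never sets (polar day) and H₀ = π.
Daylight = 2H₀/(2π) × 57.70 h = (3.1416/π) × 57.70 = 57.70 h.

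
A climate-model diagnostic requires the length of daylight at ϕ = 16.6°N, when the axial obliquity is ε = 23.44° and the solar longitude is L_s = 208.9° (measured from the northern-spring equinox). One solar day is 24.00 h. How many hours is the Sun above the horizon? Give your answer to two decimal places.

Solar declination: sin δ = sin ε · sin L_s = sin 23.44° × sin 208.9° = -0.19224, so δ = -11.084°.
cos h₀ = −tan ϕ · tan δ = −tan(+16.6°) × tan(-11.084°) = 0.0584, so h₀ = 1.5124 rad = 86.65°.
Daylight = 2h₀/(2π) × 24.00 h = (1.5124/π) × 24.00 = 11.55 h.

11.55 h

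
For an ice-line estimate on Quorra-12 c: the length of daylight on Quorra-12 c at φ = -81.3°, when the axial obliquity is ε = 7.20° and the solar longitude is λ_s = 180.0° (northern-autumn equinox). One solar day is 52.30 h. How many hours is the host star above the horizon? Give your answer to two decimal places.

26.15 h

Solar declination: sin δ = sin ε · sin λ_s = sin 7.20° × sin 180.0° = 0.00000, so δ = +0.000°.
cos H₀ = −tan φ · tan δ = −tan(-81.3°) × tan(+0.000°) = 0.0000, so H₀ = 1.5708 rad = 90.00°.
Daylight = 2H₀/(2π) × 52.30 h = (1.5708/π) × 52.30 = 26.15 h.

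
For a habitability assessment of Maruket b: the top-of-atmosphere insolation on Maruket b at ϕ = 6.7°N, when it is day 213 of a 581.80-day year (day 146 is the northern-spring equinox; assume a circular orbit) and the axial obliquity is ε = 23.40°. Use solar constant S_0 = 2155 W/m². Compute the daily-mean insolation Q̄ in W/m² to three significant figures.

Q̄ ≈ 691 W/m²

Solar longitude: L_s = 360° × (213 − 146)/581.80 = 41.458°.
sin δ = sin 23.40° × sin 41.458° = 0.26294, so δ = +15.244°.
cos h₀ = −tan(+6.7°) tan(+15.244°) = -0.0320, h₀ = 1.6028 rad.
Bracket: h₀ sin ϕ sin δ + cos ϕ cos δ sin h₀ = 1.6028×0.11667×0.26294 + 0.99317×0.96481×0.99949 = 0.049169 + 0.957732 = 1.006901.
Q̄ = (S_0/π) × [bracket] = (2155/π) × 1.006901 = 690.7 W/m².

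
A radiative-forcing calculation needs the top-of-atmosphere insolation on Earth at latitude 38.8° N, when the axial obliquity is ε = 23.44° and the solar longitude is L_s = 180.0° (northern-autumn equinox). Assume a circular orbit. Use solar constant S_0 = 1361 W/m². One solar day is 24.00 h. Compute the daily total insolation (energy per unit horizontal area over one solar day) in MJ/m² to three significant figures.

Solar declination: sin δ = sin ε · sin L_s = sin 23.44° × sin 180.0° = 0.00000, so δ = +0.000°.
cos h₀ = −tan(+38.8°) tan(+0.000°) = -0.0000, h₀ = 1.5708 rad.
Bracket: h₀ sin ϕ sin δ + cos ϕ cos δ sin h₀ = 1.5708×0.62660×0.00000 + 0.77934×1.00000×1.00000 = 0.000000 + 0.779340 = 0.779340.
Q̄ = (S_0/π) × [bracket] = (1361/π) × 0.779340 = 337.63 W/m².
Daily total = Q̄ × 24.00 h × 3600 s/h = 337.63 × 24.00 × 3600 / 10⁶ = 29.17 MJ/m².

29.2 MJ/m²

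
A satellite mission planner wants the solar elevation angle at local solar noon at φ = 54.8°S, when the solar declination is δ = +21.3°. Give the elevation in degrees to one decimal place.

At local noon the hour angle is zero, so the zenith angle equals |φ − δ| = |-54.8° − (+21.300°)| = 76.100°.
Elevation = 90° − 76.100° = 13.9°.

13.9°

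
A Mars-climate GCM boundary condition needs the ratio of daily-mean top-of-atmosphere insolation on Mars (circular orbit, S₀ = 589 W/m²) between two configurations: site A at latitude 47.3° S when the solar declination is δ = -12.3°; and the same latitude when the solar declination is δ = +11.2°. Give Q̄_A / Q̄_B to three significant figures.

Q̄_A / Q̄_B ≈ 2.03

— Configuration A (φ=-47.3°):
cos H₀ = −tan(-47.3°) tan(-12.300°) = -0.2363, H₀ = 1.8093 rad.
Bracket: H₀ sin φ sin δ + cos φ cos δ sin H₀ = 1.8093×-0.73491×-0.21303 + 0.67816×0.97705×0.97168 = 0.283260 + 0.643832 = 0.927092.
Q̄ = (S₀/π) × [bracket] = (589/π) × 0.927092 = 173.82 W/m².
— Configuration B (φ=-47.3°):
cos H₀ = −tan(-47.3°) tan(+11.200°) = 0.2146, H₀ = 1.3545 rad.
Bracket: H₀ sin φ sin δ + cos φ cos δ sin H₀ = 1.3545×-0.73491×0.19423 + 0.67816×0.98096×0.97671 = -0.193343 + 0.649754 = 0.456411.
Q̄ = (S₀/π) × [bracket] = (589/π) × 0.456411 = 85.570 W/m².
Ratio Q̄_A / Q̄_B = 173.82 / 85.570 = 2.031.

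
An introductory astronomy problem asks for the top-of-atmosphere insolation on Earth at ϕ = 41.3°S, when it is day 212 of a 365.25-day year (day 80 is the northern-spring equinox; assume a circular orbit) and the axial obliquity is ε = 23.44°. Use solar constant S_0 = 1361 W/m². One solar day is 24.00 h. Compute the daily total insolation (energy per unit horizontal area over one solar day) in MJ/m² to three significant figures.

Solar longitude: L_s = 360° × (212 − 80)/365.25 = 130.103°.
sin δ = sin 23.44° × sin 130.103° = 0.30427, so δ = +17.714°.
cos h₀ = −tan(-41.3°) tan(+17.714°) = 0.2806, h₀ = 1.2864 rad.
Bracket: h₀ sin ϕ sin δ + cos ϕ cos δ sin h₀ = 1.2864×-0.66000×0.30427 + 0.75126×0.95259×0.95982 = -0.258333 + 0.686888 = 0.428555.
Q̄ = (S_0/π) × [bracket] = (1361/π) × 0.428555 = 185.66 W/m².
Daily total = Q̄ × 24.00 h × 3600 s/h = 185.66 × 24.00 × 3600 / 10⁶ = 16.04 MJ/m².

16.0 MJ/m²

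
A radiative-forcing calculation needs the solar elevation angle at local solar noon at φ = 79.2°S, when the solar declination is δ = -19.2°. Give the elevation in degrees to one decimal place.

At local noon the hour angle is zero, so the zenith angle equals |φ − δ| = |-79.2° − (-19.200°)| = 60.000°.
Elevation = 90° − 60.000° = 30.0°.

30.0°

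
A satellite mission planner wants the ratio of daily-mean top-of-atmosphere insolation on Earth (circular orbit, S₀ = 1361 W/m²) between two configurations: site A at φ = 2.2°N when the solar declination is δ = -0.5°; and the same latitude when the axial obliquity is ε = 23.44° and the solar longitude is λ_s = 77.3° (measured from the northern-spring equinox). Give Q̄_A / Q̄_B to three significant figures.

— Configuration A (φ=+2.2°):
cos H₀ = −tan(+2.2°) tan(-0.500°) = 0.0003, H₀ = 1.5705 rad.
Bracket: H₀ sin φ sin δ + cos φ cos δ sin H₀ = 1.5705×0.03839×-0.00873 + 0.99926×0.99996×1.00000 = -0.000526 + 0.999220 = 0.998694.
Q̄ = (S₀/π) × [bracket] = (1361/π) × 0.998694 = 432.65 W/m².
— Configuration B (φ=+2.2°):
Solar declination: sin δ = sin ε · sin λ_s = sin 23.44° × sin 77.3° = 0.38806, so δ = +22.834°.
cos H₀ = −tan(+2.2°) tan(+22.834°) = -0.0162, H₀ = 1.5870 rad.
Bracket: H₀ sin φ sin δ + cos φ cos δ sin H₀ = 1.5870×0.03839×0.38806 + 0.99926×0.92164×0.99987 = 0.023643 + 0.920838 = 0.944481.
Q̄ = (S₀/π) × [bracket] = (1361/π) × 0.944481 = 409.17 W/m².
Ratio Q̄_A / Q̄_B = 432.65 / 409.17 = 1.057.

Q̄_A / Q̄_B ≈ 1.06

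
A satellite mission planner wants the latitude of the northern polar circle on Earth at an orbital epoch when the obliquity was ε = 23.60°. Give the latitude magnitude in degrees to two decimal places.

The polar circle is the lowest latitude that experiences at least one full rotation of continuous daylight at the northern-summer solstice; it lies at |ϕ| = 90° − ε = 90° − 23.60° = 66.40°.

66.40°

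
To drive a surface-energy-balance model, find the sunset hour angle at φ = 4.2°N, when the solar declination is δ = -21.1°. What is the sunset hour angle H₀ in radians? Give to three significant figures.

cos H₀ = −tan φ · tan δ = −tan(+4.2°) × tan(-21.100°) = 0.0283, so H₀ = 1.5425 rad = 88.38°.

H₀ = 1.54 rad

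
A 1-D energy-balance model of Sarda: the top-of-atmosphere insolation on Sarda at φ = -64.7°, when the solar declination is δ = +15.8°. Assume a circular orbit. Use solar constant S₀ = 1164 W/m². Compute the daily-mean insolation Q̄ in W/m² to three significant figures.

Q̄ ≈ 37.3 W/m²

cos H₀ = −tan(-64.7°) tan(+15.800°) = 0.5986, H₀ = 0.9290 rad.
Bracket: H₀ sin φ sin δ + cos φ cos δ sin H₀ = 0.9290×-0.90408×0.27228 + 0.42736×0.96222×0.80103 = -0.228685 + 0.329395 = 0.100710.
Q̄ = (S₀/π) × [bracket] = (1164/π) × 0.100710 = 37.31 W/m².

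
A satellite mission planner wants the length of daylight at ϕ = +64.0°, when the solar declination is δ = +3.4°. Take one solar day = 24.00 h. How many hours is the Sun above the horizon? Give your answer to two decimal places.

cos h₀ = −tan ϕ · tan δ = −tan(+64.0°) × tan(+3.400°) = -0.1218, so h₀ = 1.6929 rad = 97.00°.
Daylight = 2h₀/(2π) × 24.00 h = (1.6929/π) × 24.00 = 12.93 h.

12.93 h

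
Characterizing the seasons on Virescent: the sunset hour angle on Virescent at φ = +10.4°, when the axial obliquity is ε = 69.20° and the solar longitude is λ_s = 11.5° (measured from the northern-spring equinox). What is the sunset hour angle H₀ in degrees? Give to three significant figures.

H₀ = 92.0°

Solar declination: sin δ = sin ε · sin λ_s = sin 69.20° × sin 11.5° = 0.18637, so δ = +10.741°.
cos H₀ = −tan φ · tan δ = −tan(+10.4°) × tan(+10.741°) = -0.0348, so H₀ = 1.6056 rad = 92.00°.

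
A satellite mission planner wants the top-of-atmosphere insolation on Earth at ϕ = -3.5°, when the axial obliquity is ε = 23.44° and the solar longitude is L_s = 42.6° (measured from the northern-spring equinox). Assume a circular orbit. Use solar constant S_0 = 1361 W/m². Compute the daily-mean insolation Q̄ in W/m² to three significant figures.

Q̄ ≈ 405 W/m²

Solar declination: sin δ = sin ε · sin L_s = sin 23.44° × sin 42.6° = 0.26925, so δ = +15.620°.
cos h₀ = −tan(-3.5°) tan(+15.620°) = 0.0171, h₀ = 1.5537 rad.
Bracket: h₀ sin ϕ sin δ + cos ϕ cos δ sin h₀ = 1.5537×-0.06105×0.26925 + 0.99813×0.96307×0.99985 = -0.025539 + 0.961125 = 0.935586.
Q̄ = (S_0/π) × [bracket] = (1361/π) × 0.935586 = 405.3 W/m².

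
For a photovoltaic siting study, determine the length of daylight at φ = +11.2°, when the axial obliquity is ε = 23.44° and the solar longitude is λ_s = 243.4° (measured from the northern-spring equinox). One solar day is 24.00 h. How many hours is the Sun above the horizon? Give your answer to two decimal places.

Solar declination: sin δ = sin ε · sin λ_s = sin 23.44° × sin 243.4° = -0.35568, so δ = -20.835°.
cos H₀ = −tan φ · tan δ = −tan(+11.2°) × tan(-20.835°) = 0.0754, so H₀ = 1.4954 rad = 85.68°.
Daylight = 2H₀/(2π) × 24.00 h = (1.4954/π) × 24.00 = 11.42 h.

11.42 h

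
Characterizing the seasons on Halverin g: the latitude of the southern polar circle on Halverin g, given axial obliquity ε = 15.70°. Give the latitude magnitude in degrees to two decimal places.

74.30°

The polar circle is the lowest latitude that experiences at least one full rotation of continuous darkness at the northern-summer solstice; it lies at |ϕ| = 90° − ε = 90° − 15.70° = 74.30°.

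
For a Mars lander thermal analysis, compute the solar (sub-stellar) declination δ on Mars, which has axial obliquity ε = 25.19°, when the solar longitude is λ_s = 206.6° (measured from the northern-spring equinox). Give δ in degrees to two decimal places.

sin δ = sin ε · sin λ_s = sin 25.19° × sin 206.6° = -0.190576.
δ = arcsin(-0.190576) = -10.99°.

δ = -10.99°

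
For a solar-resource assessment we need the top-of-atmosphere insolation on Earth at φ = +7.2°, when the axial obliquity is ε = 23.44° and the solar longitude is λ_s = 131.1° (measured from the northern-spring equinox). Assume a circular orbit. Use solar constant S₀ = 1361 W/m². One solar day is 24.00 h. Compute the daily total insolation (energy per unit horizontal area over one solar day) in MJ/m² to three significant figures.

Solar declination: sin δ = sin ε · sin λ_s = sin 23.44° × sin 131.1° = 0.29976, so δ = +17.443°.
cos H₀ = −tan(+7.2°) tan(+17.443°) = -0.0397, H₀ = 1.6105 rad.
Bracket: H₀ sin φ sin δ + cos φ cos δ sin H₀ = 1.6105×0.12533×0.29976 + 0.99211×0.95402×0.99921 = 0.060505 + 0.945745 = 1.006250.
Q̄ = (S₀/π) × [bracket] = (1361/π) × 1.006250 = 435.93 W/m².
Daily total = Q̄ × 24.00 h × 3600 s/h = 435.93 × 24.00 × 3600 / 10⁶ = 37.66 MJ/m².

37.7 MJ/m²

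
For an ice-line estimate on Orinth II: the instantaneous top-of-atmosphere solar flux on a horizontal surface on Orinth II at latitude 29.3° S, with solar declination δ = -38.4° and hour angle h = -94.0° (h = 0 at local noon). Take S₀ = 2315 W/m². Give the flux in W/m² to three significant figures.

cos θ_z = sin φ sin δ + cos φ cos δ cos h = 0.303979 + -0.047674 = 0.256305.
Flux = S₀ · cos θ_z = 2315 × 0.256305 = 593.3 W/m².

593 W/m²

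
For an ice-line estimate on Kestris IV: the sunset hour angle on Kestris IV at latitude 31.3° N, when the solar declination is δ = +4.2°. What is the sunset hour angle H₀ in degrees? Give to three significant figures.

H₀ = 92.6°

cos H₀ = −tan φ · tan δ = −tan(+31.3°) × tan(+4.200°) = -0.0446, so H₀ = 1.6155 rad = 92.56°.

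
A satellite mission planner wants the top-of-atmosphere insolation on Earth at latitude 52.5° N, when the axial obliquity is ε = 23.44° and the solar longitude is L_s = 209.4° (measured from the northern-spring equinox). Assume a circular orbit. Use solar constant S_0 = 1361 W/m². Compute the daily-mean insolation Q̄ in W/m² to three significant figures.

Q̄ ≈ 162 W/m²

Solar declination: sin δ = sin ε · sin L_s = sin 23.44° × sin 209.4° = -0.19528, so δ = -11.261°.
cos h₀ = −tan(+52.5°) tan(-11.261°) = 0.2595, h₀ = 1.3083 rad.
Bracket: h₀ sin ϕ sin δ + cos ϕ cos δ sin h₀ = 1.3083×0.79335×-0.19528 + 0.60876×0.98075×0.96575 = -0.202689 + 0.576593 = 0.373904.
Q̄ = (S_0/π) × [bracket] = (1361/π) × 0.373904 = 162.0 W/m².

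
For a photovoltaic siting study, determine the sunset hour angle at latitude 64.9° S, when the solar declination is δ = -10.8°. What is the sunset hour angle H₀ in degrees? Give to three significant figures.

cos H₀ = −tan φ · tan δ = −tan(-64.9°) × tan(-10.800°) = -0.4072, so H₀ = 1.9902 rad = 114.03°.

H₀ = 114°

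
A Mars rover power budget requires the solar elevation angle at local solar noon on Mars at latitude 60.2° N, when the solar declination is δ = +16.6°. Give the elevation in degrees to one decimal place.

46.4°

At local noon the hour angle is zero, so the zenith angle equals |ϕ − δ| = |+60.2° − (+16.600°)| = 43.600°.
Elevation = 90° − 43.600° = 46.4°.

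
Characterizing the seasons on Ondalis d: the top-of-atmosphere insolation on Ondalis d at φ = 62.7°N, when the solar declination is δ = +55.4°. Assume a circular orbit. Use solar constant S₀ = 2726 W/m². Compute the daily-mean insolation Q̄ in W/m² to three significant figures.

Q̄ ≈ 1.99e+03 W/m²

cos H₀ = −tan(+62.7°) tan(+55.400°) = -2.8085 ≤ −1 ⇒ polar day, H₀ = π.
Bracket: H₀ sin φ sin δ + cos φ cos δ sin H₀ = 3.1416×0.88862×0.82314 + 0.45865×0.56784×0.00000 = 2.297951 + 0.000000 = 2.297951.
Q̄ = (S₀/π) × [bracket] = (2726/π) × 2.297951 = 1994 W/m².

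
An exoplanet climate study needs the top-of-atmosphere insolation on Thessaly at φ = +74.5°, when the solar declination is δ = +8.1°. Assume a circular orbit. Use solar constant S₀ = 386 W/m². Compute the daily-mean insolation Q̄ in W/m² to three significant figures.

Q̄ ≈ 63.1 W/m²

cos H₀ = −tan(+74.5°) tan(+8.100°) = -0.5132, H₀ = 2.1097 rad.
Bracket: H₀ sin φ sin δ + cos φ cos δ sin H₀ = 2.1097×0.96363×0.14090 + 0.26724×0.99002×0.85827 = 0.286446 + 0.227075 = 0.513521.
Q̄ = (S₀/π) × [bracket] = (386/π) × 0.513521 = 63.10 W/m².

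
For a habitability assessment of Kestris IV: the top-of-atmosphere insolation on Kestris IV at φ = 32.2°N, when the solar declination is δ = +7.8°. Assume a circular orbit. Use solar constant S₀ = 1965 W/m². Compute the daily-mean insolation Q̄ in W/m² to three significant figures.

cos H₀ = −tan(+32.2°) tan(+7.800°) = -0.0863, H₀ = 1.6572 rad.
Bracket: H₀ sin φ sin δ + cos φ cos δ sin H₀ = 1.6572×0.53288×0.13572 + 0.84619×0.99075×0.99627 = 0.119853 + 0.835236 = 0.955089.
Q̄ = (S₀/π) × [bracket] = (1965/π) × 0.955089 = 597.4 W/m².

Q̄ ≈ 597 W/m²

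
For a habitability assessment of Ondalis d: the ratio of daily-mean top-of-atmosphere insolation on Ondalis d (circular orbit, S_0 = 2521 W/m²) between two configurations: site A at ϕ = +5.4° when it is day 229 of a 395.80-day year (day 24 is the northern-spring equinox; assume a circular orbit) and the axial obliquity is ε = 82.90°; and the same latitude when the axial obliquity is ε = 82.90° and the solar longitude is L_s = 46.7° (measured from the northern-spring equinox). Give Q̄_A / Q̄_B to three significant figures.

— Configuration A (ϕ=+5.4°):
Solar longitude: L_s = 360° × (229 − 24)/395.80 = 186.458°.
sin δ = sin 82.90° × sin 186.458° = -0.11161, so δ = -6.408°.
cos h₀ = −tan(+5.4°) tan(-6.408°) = 0.0106, h₀ = 1.5602 rad.
Bracket: h₀ sin ϕ sin δ + cos ϕ cos δ sin h₀ = 1.5602×0.09411×-0.11161 + 0.99556×0.99375×0.99994 = -0.016388 + 0.989278 = 0.972890.
Q̄ = (S_0/π) × [bracket] = (2521/π) × 0.972890 = 780.70 W/m².
— Configuration B (ϕ=+5.4°):
Solar declination: sin δ = sin ε · sin L_s = sin 82.90° × sin 46.7° = 0.72219, so δ = +46.236°.
cos h₀ = −tan(+5.4°) tan(+46.236°) = -0.0987, h₀ = 1.6697 rad.
Bracket: h₀ sin ϕ sin δ + cos ϕ cos δ sin h₀ = 1.6697×0.09411×0.72219 + 0.99556×0.69169×0.99512 = 0.113482 + 0.685258 = 0.798740.
Q̄ = (S_0/π) × [bracket] = (2521/π) × 0.798740 = 640.96 W/m².
Ratio Q̄_A / Q̄_B = 780.70 / 640.96 = 1.218.

Q̄_A / Q̄_B ≈ 1.22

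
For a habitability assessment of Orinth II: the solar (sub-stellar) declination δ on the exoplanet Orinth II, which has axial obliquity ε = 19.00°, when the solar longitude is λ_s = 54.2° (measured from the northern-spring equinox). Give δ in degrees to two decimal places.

δ = +15.31°

sin δ = sin ε · sin λ_s = sin 19.00° × sin 54.2° = 0.264057.
δ = arcsin(0.264057) = +15.31°.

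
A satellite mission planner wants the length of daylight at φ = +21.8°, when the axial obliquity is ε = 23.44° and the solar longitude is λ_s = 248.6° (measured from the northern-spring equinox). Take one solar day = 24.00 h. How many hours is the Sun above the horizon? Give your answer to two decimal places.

Solar declination: sin δ = sin ε · sin λ_s = sin 23.44° × sin 248.6° = -0.37036, so δ = -21.738°.
cos H₀ = −tan φ · tan δ = −tan(+21.8°) × tan(-21.738°) = 0.1595, so H₀ = 1.4106 rad = 80.82°.
Daylight = 2H₀/(2π) × 24.00 h = (1.4106/π) × 24.00 = 10.78 h.

10.78 h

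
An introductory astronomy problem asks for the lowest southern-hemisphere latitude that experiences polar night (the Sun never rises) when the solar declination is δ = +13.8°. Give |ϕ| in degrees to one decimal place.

Polar night requires cos h₀ = −tan ϕ tan δ ≥ 1, i.e. tan ϕ tan δ ≤ −1.
The boundary is |tan ϕ| · |tan δ| = 1, so |ϕ| = 90° − |δ| = 90° − 13.8° = 76.2° in the southern hemisphere.

|ϕ| = 76.2°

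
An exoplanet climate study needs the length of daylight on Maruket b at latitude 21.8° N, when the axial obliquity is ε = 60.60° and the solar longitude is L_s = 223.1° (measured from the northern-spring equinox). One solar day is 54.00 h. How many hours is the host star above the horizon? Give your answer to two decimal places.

21.83 h

Solar declination: sin δ = sin ε · sin L_s = sin 60.60° × sin 223.1° = -0.59528, so δ = -36.532°.
cos h₀ = −tan ϕ · tan δ = −tan(+21.8°) × tan(-36.532°) = 0.2963, so h₀ = 1.2700 rad = 72.76°.
Daylight = 2h₀/(2π) × 54.00 h = (1.2700/π) × 54.00 = 21.83 h.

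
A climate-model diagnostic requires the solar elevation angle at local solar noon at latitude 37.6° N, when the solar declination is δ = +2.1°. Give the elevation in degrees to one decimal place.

54.5°

At local noon the hour angle is zero, so the zenith angle equals |φ − δ| = |+37.6° − (+2.100°)| = 35.500°.
Elevation = 90° − 35.500° = 54.5°.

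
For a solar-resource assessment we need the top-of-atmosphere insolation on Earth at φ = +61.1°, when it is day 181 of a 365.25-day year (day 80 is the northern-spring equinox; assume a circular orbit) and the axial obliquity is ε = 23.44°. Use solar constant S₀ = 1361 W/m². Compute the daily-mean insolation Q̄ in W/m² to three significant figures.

Solar longitude: λ_s = 360° × (181 − 80)/365.25 = 99.548°.
sin δ = sin 23.44° × sin 99.548° = 0.39228, so δ = +23.096°.
cos H₀ = −tan(+61.1°) tan(+23.096°) = -0.7725, H₀ = 2.4536 rad.
Bracket: H₀ sin φ sin δ + cos φ cos δ sin H₀ = 2.4536×0.87546×0.39228 + 0.48328×0.91985×0.63498 = 0.842629 + 0.282277 = 1.124906.
Q̄ = (S₀/π) × [bracket] = (1361/π) × 1.124906 = 487.3 W/m².

Q̄ ≈ 487 W/m²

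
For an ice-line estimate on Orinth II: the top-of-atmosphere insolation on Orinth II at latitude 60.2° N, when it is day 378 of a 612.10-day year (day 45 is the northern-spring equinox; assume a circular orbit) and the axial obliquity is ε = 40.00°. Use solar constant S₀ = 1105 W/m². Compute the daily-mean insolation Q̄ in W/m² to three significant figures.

Solar longitude: λ_s = 360° × (378 − 45)/612.10 = 195.850°.
sin δ = sin 40.00° × sin 195.850° = -0.17556, so δ = -10.111°.
cos H₀ = −tan(+60.2°) tan(-10.111°) = 0.3114, H₀ = 1.2541 rad.
Bracket: H₀ sin φ sin δ + cos φ cos δ sin H₀ = 1.2541×0.86777×-0.17556 + 0.49697×0.98447×0.95028 = -0.191057 + 0.464926 = 0.273869.
Q̄ = (S₀/π) × [bracket] = (1105/π) × 0.273869 = 96.33 W/m².

Q̄ ≈ 96.3 W/m²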